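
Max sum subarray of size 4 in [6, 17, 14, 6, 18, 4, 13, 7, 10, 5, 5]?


[0:4]: 43
[1:5]: 55
[2:6]: 42
[3:7]: 41
[4:8]: 42
[5:9]: 34
[6:10]: 35
[7:11]: 27

Max: 55 at [1:5]


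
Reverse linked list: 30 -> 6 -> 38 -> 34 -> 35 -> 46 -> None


Step 1: curr=30, set curr.next=prev(None) | reversed so far: 30
Step 2: curr=6, set curr.next=prev(30) | reversed so far: 6 -> 30
Step 3: curr=38, set curr.next=prev(6) | reversed so far: 38 -> 6 -> 30
Step 4: curr=34, set curr.next=prev(38) | reversed so far: 34 -> 38 -> 6 -> 30
Step 5: curr=35, set curr.next=prev(34) | reversed so far: 35 -> 34 -> 38 -> 6 -> 30
Step 6: curr=46, set curr.next=prev(35) | reversed so far: 46 -> 35 -> 34 -> 38 -> 6 -> 30

46 -> 35 -> 34 -> 38 -> 6 -> 30 -> None


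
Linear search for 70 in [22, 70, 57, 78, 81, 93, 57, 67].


i=0: 22!=70
i=1: 70==70 found!

Found at 1, 2 comps


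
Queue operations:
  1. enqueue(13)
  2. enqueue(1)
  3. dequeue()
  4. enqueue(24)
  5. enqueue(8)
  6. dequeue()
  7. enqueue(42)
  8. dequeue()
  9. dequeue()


enqueue(13) -> [13]
enqueue(1) -> [13, 1]
dequeue()->13, [1]
enqueue(24) -> [1, 24]
enqueue(8) -> [1, 24, 8]
dequeue()->1, [24, 8]
enqueue(42) -> [24, 8, 42]
dequeue()->24, [8, 42]
dequeue()->8, [42]

Final queue: [42]


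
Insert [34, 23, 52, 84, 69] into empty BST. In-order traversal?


Insert 34: root
Insert 23: L from 34
Insert 52: R from 34
Insert 84: R from 34 -> R from 52
Insert 69: R from 34 -> R from 52 -> L from 84

In-order: [23, 34, 52, 69, 84]


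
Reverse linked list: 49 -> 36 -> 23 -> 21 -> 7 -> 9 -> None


Step 1: curr=49, set curr.next=prev(None) | reversed so far: 49
Step 2: curr=36, set curr.next=prev(49) | reversed so far: 36 -> 49
Step 3: curr=23, set curr.next=prev(36) | reversed so far: 23 -> 36 -> 49
Step 4: curr=21, set curr.next=prev(23) | reversed so far: 21 -> 23 -> 36 -> 49
Step 5: curr=7, set curr.next=prev(21) | reversed so far: 7 -> 21 -> 23 -> 36 -> 49
Step 6: curr=9, set curr.next=prev(7) | reversed so far: 9 -> 7 -> 21 -> 23 -> 36 -> 49

9 -> 7 -> 21 -> 23 -> 36 -> 49 -> None


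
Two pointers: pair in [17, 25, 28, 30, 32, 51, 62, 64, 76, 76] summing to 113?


lo=0(17)+hi=9(76)=93
lo=1(25)+hi=9(76)=101
lo=2(28)+hi=9(76)=104
lo=3(30)+hi=9(76)=106
lo=4(32)+hi=9(76)=108
lo=5(51)+hi=9(76)=127
lo=5(51)+hi=8(76)=127
lo=5(51)+hi=7(64)=115
lo=5(51)+hi=6(62)=113

Yes: 51+62=113


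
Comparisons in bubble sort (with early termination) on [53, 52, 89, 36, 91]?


Algorithm: bubble sort (with early termination)
Input: [53, 52, 89, 36, 91]
Sorted: [36, 52, 53, 89, 91]

10


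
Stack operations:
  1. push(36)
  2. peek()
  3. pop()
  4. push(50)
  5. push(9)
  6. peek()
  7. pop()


push(36) -> [36]
peek()->36
pop()->36, []
push(50) -> [50]
push(9) -> [50, 9]
peek()->9
pop()->9, [50]

Final stack: [50]


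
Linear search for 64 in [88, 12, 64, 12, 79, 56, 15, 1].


i=0: 88!=64
i=1: 12!=64
i=2: 64==64 found!

Found at 2, 3 comps


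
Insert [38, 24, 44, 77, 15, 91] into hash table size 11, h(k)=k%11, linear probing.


Insert 38: h=5 -> slot 5
Insert 24: h=2 -> slot 2
Insert 44: h=0 -> slot 0
Insert 77: h=0, 1 probes -> slot 1
Insert 15: h=4 -> slot 4
Insert 91: h=3 -> slot 3

Table: [44, 77, 24, 91, 15, 38, None, None, None, None, None]


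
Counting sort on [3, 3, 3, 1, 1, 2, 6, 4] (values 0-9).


Input: [3, 3, 3, 1, 1, 2, 6, 4]
Counts: [0, 2, 1, 3, 1, 0, 1, 0, 0, 0]

Sorted: [1, 1, 2, 3, 3, 3, 4, 6]


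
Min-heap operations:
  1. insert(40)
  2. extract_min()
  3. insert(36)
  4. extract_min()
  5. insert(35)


insert(40) -> [40]
extract_min()->40, []
insert(36) -> [36]
extract_min()->36, []
insert(35) -> [35]

Final heap: [35]


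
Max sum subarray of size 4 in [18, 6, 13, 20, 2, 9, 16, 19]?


[0:4]: 57
[1:5]: 41
[2:6]: 44
[3:7]: 47
[4:8]: 46

Max: 57 at [0:4]


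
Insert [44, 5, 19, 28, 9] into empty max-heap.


Insert 44: [44]
Insert 5: [44, 5]
Insert 19: [44, 5, 19]
Insert 28: [44, 28, 19, 5]
Insert 9: [44, 28, 19, 5, 9]

Final heap: [44, 28, 19, 5, 9]


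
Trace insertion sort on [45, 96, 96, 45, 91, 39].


Initial: [45, 96, 96, 45, 91, 39]
Insert 96: [45, 96, 96, 45, 91, 39]
Insert 96: [45, 96, 96, 45, 91, 39]
Insert 45: [45, 45, 96, 96, 91, 39]
Insert 91: [45, 45, 91, 96, 96, 39]
Insert 39: [39, 45, 45, 91, 96, 96]

Sorted: [39, 45, 45, 91, 96, 96]


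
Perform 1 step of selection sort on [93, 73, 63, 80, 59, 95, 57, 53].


Initial: [93, 73, 63, 80, 59, 95, 57, 53]
Step 1: min=53 at 7
  Swap: [53, 73, 63, 80, 59, 95, 57, 93]

After 1 step: [53, 73, 63, 80, 59, 95, 57, 93]


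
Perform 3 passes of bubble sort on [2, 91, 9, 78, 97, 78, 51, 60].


Initial: [2, 91, 9, 78, 97, 78, 51, 60]
Pass 1: [2, 9, 78, 91, 78, 51, 60, 97] (5 swaps)
Pass 2: [2, 9, 78, 78, 51, 60, 91, 97] (3 swaps)
Pass 3: [2, 9, 78, 51, 60, 78, 91, 97] (2 swaps)

After 3 passes: [2, 9, 78, 51, 60, 78, 91, 97]


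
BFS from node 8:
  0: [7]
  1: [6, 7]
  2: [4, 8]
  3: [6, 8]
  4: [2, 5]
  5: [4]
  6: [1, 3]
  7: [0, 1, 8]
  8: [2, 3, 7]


Visit 8, enqueue [2, 3, 7]
Visit 2, enqueue [4]
Visit 3, enqueue [6]
Visit 7, enqueue [0, 1]
Visit 4, enqueue [5]
Visit 6, enqueue []
Visit 0, enqueue []
Visit 1, enqueue []
Visit 5, enqueue []

BFS order: [8, 2, 3, 7, 4, 6, 0, 1, 5]


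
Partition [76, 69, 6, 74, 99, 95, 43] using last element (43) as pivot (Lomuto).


Pivot: 43
  6 <= 43: swap -> [6, 69, 76, 74, 99, 95, 43]
Place pivot at 1: [6, 43, 76, 74, 99, 95, 69]

Partitioned: [6, 43, 76, 74, 99, 95, 69]


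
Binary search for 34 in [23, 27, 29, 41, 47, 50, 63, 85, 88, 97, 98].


Step 1: lo=0, hi=10, mid=5, val=50
Step 2: lo=0, hi=4, mid=2, val=29
Step 3: lo=3, hi=4, mid=3, val=41

Not found


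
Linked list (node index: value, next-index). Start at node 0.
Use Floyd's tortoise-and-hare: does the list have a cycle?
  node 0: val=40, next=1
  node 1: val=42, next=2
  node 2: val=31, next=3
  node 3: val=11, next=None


Floyd's tortoise (slow, +1) and hare (fast, +2):
  init: slow=0, fast=0
  step 1: slow=1, fast=2
  step 2: fast 2->3->None, no cycle

Cycle: no


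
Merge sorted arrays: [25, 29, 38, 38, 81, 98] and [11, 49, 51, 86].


Take 11 from B
Take 25 from A
Take 29 from A
Take 38 from A
Take 38 from A
Take 49 from B
Take 51 from B
Take 81 from A
Take 86 from B

Merged: [11, 25, 29, 38, 38, 49, 51, 81, 86, 98]


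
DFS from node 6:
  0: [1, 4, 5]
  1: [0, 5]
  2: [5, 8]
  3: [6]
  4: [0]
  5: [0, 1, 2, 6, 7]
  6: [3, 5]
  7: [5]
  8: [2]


Visit 6, push [5, 3]
Visit 3, push []
Visit 5, push [7, 2, 1, 0]
Visit 0, push [4, 1]
Visit 1, push []
Visit 4, push []
Visit 2, push [8]
Visit 8, push []
Visit 7, push []

DFS order: [6, 3, 5, 0, 1, 4, 2, 8, 7]


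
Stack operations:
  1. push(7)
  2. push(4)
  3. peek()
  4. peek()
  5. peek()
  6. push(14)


push(7) -> [7]
push(4) -> [7, 4]
peek()->4
peek()->4
peek()->4
push(14) -> [7, 4, 14]

Final stack: [7, 4, 14]


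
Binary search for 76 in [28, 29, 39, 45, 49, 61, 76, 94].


Step 1: lo=0, hi=7, mid=3, val=45
Step 2: lo=4, hi=7, mid=5, val=61
Step 3: lo=6, hi=7, mid=6, val=76

Found at index 6


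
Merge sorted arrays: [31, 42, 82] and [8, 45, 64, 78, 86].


Take 8 from B
Take 31 from A
Take 42 from A
Take 45 from B
Take 64 from B
Take 78 from B
Take 82 from A

Merged: [8, 31, 42, 45, 64, 78, 82, 86]


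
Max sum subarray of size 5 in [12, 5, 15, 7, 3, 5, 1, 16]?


[0:5]: 42
[1:6]: 35
[2:7]: 31
[3:8]: 32

Max: 42 at [0:5]


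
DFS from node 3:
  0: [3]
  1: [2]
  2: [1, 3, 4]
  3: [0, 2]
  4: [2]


Visit 3, push [2, 0]
Visit 0, push []
Visit 2, push [4, 1]
Visit 1, push []
Visit 4, push []

DFS order: [3, 0, 2, 1, 4]


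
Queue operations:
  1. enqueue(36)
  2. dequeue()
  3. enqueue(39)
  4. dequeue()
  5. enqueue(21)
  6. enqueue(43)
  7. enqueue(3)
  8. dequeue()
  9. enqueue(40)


enqueue(36) -> [36]
dequeue()->36, []
enqueue(39) -> [39]
dequeue()->39, []
enqueue(21) -> [21]
enqueue(43) -> [21, 43]
enqueue(3) -> [21, 43, 3]
dequeue()->21, [43, 3]
enqueue(40) -> [43, 3, 40]

Final queue: [43, 3, 40]


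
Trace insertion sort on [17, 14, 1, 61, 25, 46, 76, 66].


Initial: [17, 14, 1, 61, 25, 46, 76, 66]
Insert 14: [14, 17, 1, 61, 25, 46, 76, 66]
Insert 1: [1, 14, 17, 61, 25, 46, 76, 66]
Insert 61: [1, 14, 17, 61, 25, 46, 76, 66]
Insert 25: [1, 14, 17, 25, 61, 46, 76, 66]
Insert 46: [1, 14, 17, 25, 46, 61, 76, 66]
Insert 76: [1, 14, 17, 25, 46, 61, 76, 66]
Insert 66: [1, 14, 17, 25, 46, 61, 66, 76]

Sorted: [1, 14, 17, 25, 46, 61, 66, 76]


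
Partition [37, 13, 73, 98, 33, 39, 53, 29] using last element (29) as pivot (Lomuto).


Pivot: 29
  13 <= 29: swap -> [13, 37, 73, 98, 33, 39, 53, 29]
Place pivot at 1: [13, 29, 73, 98, 33, 39, 53, 37]

Partitioned: [13, 29, 73, 98, 33, 39, 53, 37]


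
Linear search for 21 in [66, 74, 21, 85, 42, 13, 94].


i=0: 66!=21
i=1: 74!=21
i=2: 21==21 found!

Found at 2, 3 comps


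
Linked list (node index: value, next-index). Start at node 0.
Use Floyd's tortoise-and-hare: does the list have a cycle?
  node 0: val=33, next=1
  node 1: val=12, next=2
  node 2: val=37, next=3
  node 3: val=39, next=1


Floyd's tortoise (slow, +1) and hare (fast, +2):
  init: slow=0, fast=0
  step 1: slow=1, fast=2
  step 2: slow=2, fast=1
  step 3: slow=3, fast=3
  slow == fast at node 3: cycle detected

Cycle: yes


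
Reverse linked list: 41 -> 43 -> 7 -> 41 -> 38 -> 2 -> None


Step 1: curr=41, set curr.next=prev(None) | reversed so far: 41
Step 2: curr=43, set curr.next=prev(41) | reversed so far: 43 -> 41
Step 3: curr=7, set curr.next=prev(43) | reversed so far: 7 -> 43 -> 41
Step 4: curr=41, set curr.next=prev(7) | reversed so far: 41 -> 7 -> 43 -> 41
Step 5: curr=38, set curr.next=prev(41) | reversed so far: 38 -> 41 -> 7 -> 43 -> 41
Step 6: curr=2, set curr.next=prev(38) | reversed so far: 2 -> 38 -> 41 -> 7 -> 43 -> 41

2 -> 38 -> 41 -> 7 -> 43 -> 41 -> None


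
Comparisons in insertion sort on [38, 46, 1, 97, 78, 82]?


Algorithm: insertion sort
Input: [38, 46, 1, 97, 78, 82]
Sorted: [1, 38, 46, 78, 82, 97]

8


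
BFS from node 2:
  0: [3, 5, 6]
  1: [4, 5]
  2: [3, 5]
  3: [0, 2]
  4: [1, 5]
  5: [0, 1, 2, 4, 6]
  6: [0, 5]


Visit 2, enqueue [3, 5]
Visit 3, enqueue [0]
Visit 5, enqueue [1, 4, 6]
Visit 0, enqueue []
Visit 1, enqueue []
Visit 4, enqueue []
Visit 6, enqueue []

BFS order: [2, 3, 5, 0, 1, 4, 6]


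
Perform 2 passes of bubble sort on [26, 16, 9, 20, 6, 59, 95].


Initial: [26, 16, 9, 20, 6, 59, 95]
Pass 1: [16, 9, 20, 6, 26, 59, 95] (4 swaps)
Pass 2: [9, 16, 6, 20, 26, 59, 95] (2 swaps)

After 2 passes: [9, 16, 6, 20, 26, 59, 95]


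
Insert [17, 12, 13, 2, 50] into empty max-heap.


Insert 17: [17]
Insert 12: [17, 12]
Insert 13: [17, 12, 13]
Insert 2: [17, 12, 13, 2]
Insert 50: [50, 17, 13, 2, 12]

Final heap: [50, 17, 13, 2, 12]


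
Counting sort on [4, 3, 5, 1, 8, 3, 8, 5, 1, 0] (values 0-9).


Input: [4, 3, 5, 1, 8, 3, 8, 5, 1, 0]
Counts: [1, 2, 0, 2, 1, 2, 0, 0, 2, 0]

Sorted: [0, 1, 1, 3, 3, 4, 5, 5, 8, 8]


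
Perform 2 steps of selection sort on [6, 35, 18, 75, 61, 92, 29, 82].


Initial: [6, 35, 18, 75, 61, 92, 29, 82]
Step 1: min=6 at 0
  Swap: [6, 35, 18, 75, 61, 92, 29, 82]
Step 2: min=18 at 2
  Swap: [6, 18, 35, 75, 61, 92, 29, 82]

After 2 steps: [6, 18, 35, 75, 61, 92, 29, 82]


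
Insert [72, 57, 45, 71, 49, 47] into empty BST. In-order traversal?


Insert 72: root
Insert 57: L from 72
Insert 45: L from 72 -> L from 57
Insert 71: L from 72 -> R from 57
Insert 49: L from 72 -> L from 57 -> R from 45
Insert 47: L from 72 -> L from 57 -> R from 45 -> L from 49

In-order: [45, 47, 49, 57, 71, 72]


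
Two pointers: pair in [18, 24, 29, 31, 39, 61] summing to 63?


lo=0(18)+hi=5(61)=79
lo=0(18)+hi=4(39)=57
lo=1(24)+hi=4(39)=63

Yes: 24+39=63


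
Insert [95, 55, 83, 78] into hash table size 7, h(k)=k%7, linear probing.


Insert 95: h=4 -> slot 4
Insert 55: h=6 -> slot 6
Insert 83: h=6, 1 probes -> slot 0
Insert 78: h=1 -> slot 1

Table: [83, 78, None, None, 95, None, 55]


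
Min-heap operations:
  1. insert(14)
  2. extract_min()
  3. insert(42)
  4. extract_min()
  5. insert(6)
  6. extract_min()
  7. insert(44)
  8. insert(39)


insert(14) -> [14]
extract_min()->14, []
insert(42) -> [42]
extract_min()->42, []
insert(6) -> [6]
extract_min()->6, []
insert(44) -> [44]
insert(39) -> [39, 44]

Final heap: [39, 44]


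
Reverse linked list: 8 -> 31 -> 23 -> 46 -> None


Step 1: curr=8, set curr.next=prev(None) | reversed so far: 8
Step 2: curr=31, set curr.next=prev(8) | reversed so far: 31 -> 8
Step 3: curr=23, set curr.next=prev(31) | reversed so far: 23 -> 31 -> 8
Step 4: curr=46, set curr.next=prev(23) | reversed so far: 46 -> 23 -> 31 -> 8

46 -> 23 -> 31 -> 8 -> None


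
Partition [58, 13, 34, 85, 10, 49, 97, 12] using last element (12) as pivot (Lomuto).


Pivot: 12
  10 <= 12: swap -> [10, 13, 34, 85, 58, 49, 97, 12]
Place pivot at 1: [10, 12, 34, 85, 58, 49, 97, 13]

Partitioned: [10, 12, 34, 85, 58, 49, 97, 13]


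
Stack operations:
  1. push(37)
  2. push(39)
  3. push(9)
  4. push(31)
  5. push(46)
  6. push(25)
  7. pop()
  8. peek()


push(37) -> [37]
push(39) -> [37, 39]
push(9) -> [37, 39, 9]
push(31) -> [37, 39, 9, 31]
push(46) -> [37, 39, 9, 31, 46]
push(25) -> [37, 39, 9, 31, 46, 25]
pop()->25, [37, 39, 9, 31, 46]
peek()->46

Final stack: [37, 39, 9, 31, 46]


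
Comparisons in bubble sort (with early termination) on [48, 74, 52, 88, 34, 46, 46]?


Algorithm: bubble sort (with early termination)
Input: [48, 74, 52, 88, 34, 46, 46]
Sorted: [34, 46, 46, 48, 52, 74, 88]

20


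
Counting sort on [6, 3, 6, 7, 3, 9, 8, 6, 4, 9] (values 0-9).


Input: [6, 3, 6, 7, 3, 9, 8, 6, 4, 9]
Counts: [0, 0, 0, 2, 1, 0, 3, 1, 1, 2]

Sorted: [3, 3, 4, 6, 6, 6, 7, 8, 9, 9]


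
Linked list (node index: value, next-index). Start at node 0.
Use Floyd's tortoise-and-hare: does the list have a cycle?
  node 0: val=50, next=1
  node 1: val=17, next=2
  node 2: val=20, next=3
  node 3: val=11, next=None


Floyd's tortoise (slow, +1) and hare (fast, +2):
  init: slow=0, fast=0
  step 1: slow=1, fast=2
  step 2: fast 2->3->None, no cycle

Cycle: no


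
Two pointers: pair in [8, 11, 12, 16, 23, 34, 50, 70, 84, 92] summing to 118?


lo=0(8)+hi=9(92)=100
lo=1(11)+hi=9(92)=103
lo=2(12)+hi=9(92)=104
lo=3(16)+hi=9(92)=108
lo=4(23)+hi=9(92)=115
lo=5(34)+hi=9(92)=126
lo=5(34)+hi=8(84)=118

Yes: 34+84=118


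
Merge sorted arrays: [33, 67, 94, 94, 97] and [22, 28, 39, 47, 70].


Take 22 from B
Take 28 from B
Take 33 from A
Take 39 from B
Take 47 from B
Take 67 from A
Take 70 from B

Merged: [22, 28, 33, 39, 47, 67, 70, 94, 94, 97]


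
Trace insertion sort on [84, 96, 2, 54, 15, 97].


Initial: [84, 96, 2, 54, 15, 97]
Insert 96: [84, 96, 2, 54, 15, 97]
Insert 2: [2, 84, 96, 54, 15, 97]
Insert 54: [2, 54, 84, 96, 15, 97]
Insert 15: [2, 15, 54, 84, 96, 97]
Insert 97: [2, 15, 54, 84, 96, 97]

Sorted: [2, 15, 54, 84, 96, 97]


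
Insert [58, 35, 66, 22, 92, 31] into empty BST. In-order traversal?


Insert 58: root
Insert 35: L from 58
Insert 66: R from 58
Insert 22: L from 58 -> L from 35
Insert 92: R from 58 -> R from 66
Insert 31: L from 58 -> L from 35 -> R from 22

In-order: [22, 31, 35, 58, 66, 92]


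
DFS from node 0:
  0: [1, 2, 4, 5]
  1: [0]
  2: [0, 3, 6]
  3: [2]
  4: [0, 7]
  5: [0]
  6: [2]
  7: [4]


Visit 0, push [5, 4, 2, 1]
Visit 1, push []
Visit 2, push [6, 3]
Visit 3, push []
Visit 6, push []
Visit 4, push [7]
Visit 7, push []
Visit 5, push []

DFS order: [0, 1, 2, 3, 6, 4, 7, 5]


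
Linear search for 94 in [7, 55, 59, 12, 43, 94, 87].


i=0: 7!=94
i=1: 55!=94
i=2: 59!=94
i=3: 12!=94
i=4: 43!=94
i=5: 94==94 found!

Found at 5, 6 comps


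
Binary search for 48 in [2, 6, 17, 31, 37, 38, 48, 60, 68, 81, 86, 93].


Step 1: lo=0, hi=11, mid=5, val=38
Step 2: lo=6, hi=11, mid=8, val=68
Step 3: lo=6, hi=7, mid=6, val=48

Found at index 6


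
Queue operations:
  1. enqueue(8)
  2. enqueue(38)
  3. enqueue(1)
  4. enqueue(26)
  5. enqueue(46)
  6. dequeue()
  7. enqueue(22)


enqueue(8) -> [8]
enqueue(38) -> [8, 38]
enqueue(1) -> [8, 38, 1]
enqueue(26) -> [8, 38, 1, 26]
enqueue(46) -> [8, 38, 1, 26, 46]
dequeue()->8, [38, 1, 26, 46]
enqueue(22) -> [38, 1, 26, 46, 22]

Final queue: [38, 1, 26, 46, 22]


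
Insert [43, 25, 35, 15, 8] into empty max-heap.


Insert 43: [43]
Insert 25: [43, 25]
Insert 35: [43, 25, 35]
Insert 15: [43, 25, 35, 15]
Insert 8: [43, 25, 35, 15, 8]

Final heap: [43, 25, 35, 15, 8]


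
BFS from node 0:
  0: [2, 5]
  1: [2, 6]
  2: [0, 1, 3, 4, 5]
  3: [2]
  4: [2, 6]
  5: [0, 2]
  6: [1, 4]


Visit 0, enqueue [2, 5]
Visit 2, enqueue [1, 3, 4]
Visit 5, enqueue []
Visit 1, enqueue [6]
Visit 3, enqueue []
Visit 4, enqueue []
Visit 6, enqueue []

BFS order: [0, 2, 5, 1, 3, 4, 6]


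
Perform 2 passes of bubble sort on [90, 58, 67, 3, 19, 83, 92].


Initial: [90, 58, 67, 3, 19, 83, 92]
Pass 1: [58, 67, 3, 19, 83, 90, 92] (5 swaps)
Pass 2: [58, 3, 19, 67, 83, 90, 92] (2 swaps)

After 2 passes: [58, 3, 19, 67, 83, 90, 92]


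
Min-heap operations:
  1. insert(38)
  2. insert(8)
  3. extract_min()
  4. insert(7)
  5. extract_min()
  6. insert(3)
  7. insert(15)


insert(38) -> [38]
insert(8) -> [8, 38]
extract_min()->8, [38]
insert(7) -> [7, 38]
extract_min()->7, [38]
insert(3) -> [3, 38]
insert(15) -> [3, 38, 15]

Final heap: [3, 38, 15]


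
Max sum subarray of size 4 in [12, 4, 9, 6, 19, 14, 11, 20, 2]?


[0:4]: 31
[1:5]: 38
[2:6]: 48
[3:7]: 50
[4:8]: 64
[5:9]: 47

Max: 64 at [4:8]


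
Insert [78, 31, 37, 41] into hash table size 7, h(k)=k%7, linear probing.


Insert 78: h=1 -> slot 1
Insert 31: h=3 -> slot 3
Insert 37: h=2 -> slot 2
Insert 41: h=6 -> slot 6

Table: [None, 78, 37, 31, None, None, 41]


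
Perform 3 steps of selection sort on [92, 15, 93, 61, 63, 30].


Initial: [92, 15, 93, 61, 63, 30]
Step 1: min=15 at 1
  Swap: [15, 92, 93, 61, 63, 30]
Step 2: min=30 at 5
  Swap: [15, 30, 93, 61, 63, 92]
Step 3: min=61 at 3
  Swap: [15, 30, 61, 93, 63, 92]

After 3 steps: [15, 30, 61, 93, 63, 92]


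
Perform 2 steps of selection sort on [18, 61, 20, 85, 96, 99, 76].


Initial: [18, 61, 20, 85, 96, 99, 76]
Step 1: min=18 at 0
  Swap: [18, 61, 20, 85, 96, 99, 76]
Step 2: min=20 at 2
  Swap: [18, 20, 61, 85, 96, 99, 76]

After 2 steps: [18, 20, 61, 85, 96, 99, 76]


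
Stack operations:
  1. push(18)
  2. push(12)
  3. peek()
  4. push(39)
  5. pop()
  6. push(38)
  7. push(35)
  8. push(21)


push(18) -> [18]
push(12) -> [18, 12]
peek()->12
push(39) -> [18, 12, 39]
pop()->39, [18, 12]
push(38) -> [18, 12, 38]
push(35) -> [18, 12, 38, 35]
push(21) -> [18, 12, 38, 35, 21]

Final stack: [18, 12, 38, 35, 21]


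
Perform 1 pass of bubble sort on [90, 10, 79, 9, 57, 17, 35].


Initial: [90, 10, 79, 9, 57, 17, 35]
Pass 1: [10, 79, 9, 57, 17, 35, 90] (6 swaps)

After 1 pass: [10, 79, 9, 57, 17, 35, 90]


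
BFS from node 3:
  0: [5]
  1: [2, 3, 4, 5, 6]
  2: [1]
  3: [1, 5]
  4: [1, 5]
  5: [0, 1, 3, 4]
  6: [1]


Visit 3, enqueue [1, 5]
Visit 1, enqueue [2, 4, 6]
Visit 5, enqueue [0]
Visit 2, enqueue []
Visit 4, enqueue []
Visit 6, enqueue []
Visit 0, enqueue []

BFS order: [3, 1, 5, 2, 4, 6, 0]


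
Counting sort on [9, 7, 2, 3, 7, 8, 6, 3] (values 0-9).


Input: [9, 7, 2, 3, 7, 8, 6, 3]
Counts: [0, 0, 1, 2, 0, 0, 1, 2, 1, 1]

Sorted: [2, 3, 3, 6, 7, 7, 8, 9]


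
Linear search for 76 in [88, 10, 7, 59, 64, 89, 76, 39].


i=0: 88!=76
i=1: 10!=76
i=2: 7!=76
i=3: 59!=76
i=4: 64!=76
i=5: 89!=76
i=6: 76==76 found!

Found at 6, 7 comps


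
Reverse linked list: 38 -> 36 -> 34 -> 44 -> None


Step 1: curr=38, set curr.next=prev(None) | reversed so far: 38
Step 2: curr=36, set curr.next=prev(38) | reversed so far: 36 -> 38
Step 3: curr=34, set curr.next=prev(36) | reversed so far: 34 -> 36 -> 38
Step 4: curr=44, set curr.next=prev(34) | reversed so far: 44 -> 34 -> 36 -> 38

44 -> 34 -> 36 -> 38 -> None


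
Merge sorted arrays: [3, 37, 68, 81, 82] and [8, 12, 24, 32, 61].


Take 3 from A
Take 8 from B
Take 12 from B
Take 24 from B
Take 32 from B
Take 37 from A
Take 61 from B

Merged: [3, 8, 12, 24, 32, 37, 61, 68, 81, 82]


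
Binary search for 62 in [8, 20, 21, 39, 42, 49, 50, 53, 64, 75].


Step 1: lo=0, hi=9, mid=4, val=42
Step 2: lo=5, hi=9, mid=7, val=53
Step 3: lo=8, hi=9, mid=8, val=64

Not found


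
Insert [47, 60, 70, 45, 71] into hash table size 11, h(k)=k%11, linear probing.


Insert 47: h=3 -> slot 3
Insert 60: h=5 -> slot 5
Insert 70: h=4 -> slot 4
Insert 45: h=1 -> slot 1
Insert 71: h=5, 1 probes -> slot 6

Table: [None, 45, None, 47, 70, 60, 71, None, None, None, None]


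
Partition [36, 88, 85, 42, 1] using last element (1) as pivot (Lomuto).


Pivot: 1
Place pivot at 0: [1, 88, 85, 42, 36]

Partitioned: [1, 88, 85, 42, 36]


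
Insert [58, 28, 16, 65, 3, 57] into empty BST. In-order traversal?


Insert 58: root
Insert 28: L from 58
Insert 16: L from 58 -> L from 28
Insert 65: R from 58
Insert 3: L from 58 -> L from 28 -> L from 16
Insert 57: L from 58 -> R from 28

In-order: [3, 16, 28, 57, 58, 65]


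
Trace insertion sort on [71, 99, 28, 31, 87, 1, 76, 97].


Initial: [71, 99, 28, 31, 87, 1, 76, 97]
Insert 99: [71, 99, 28, 31, 87, 1, 76, 97]
Insert 28: [28, 71, 99, 31, 87, 1, 76, 97]
Insert 31: [28, 31, 71, 99, 87, 1, 76, 97]
Insert 87: [28, 31, 71, 87, 99, 1, 76, 97]
Insert 1: [1, 28, 31, 71, 87, 99, 76, 97]
Insert 76: [1, 28, 31, 71, 76, 87, 99, 97]
Insert 97: [1, 28, 31, 71, 76, 87, 97, 99]

Sorted: [1, 28, 31, 71, 76, 87, 97, 99]


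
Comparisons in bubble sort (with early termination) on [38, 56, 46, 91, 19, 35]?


Algorithm: bubble sort (with early termination)
Input: [38, 56, 46, 91, 19, 35]
Sorted: [19, 35, 38, 46, 56, 91]

15


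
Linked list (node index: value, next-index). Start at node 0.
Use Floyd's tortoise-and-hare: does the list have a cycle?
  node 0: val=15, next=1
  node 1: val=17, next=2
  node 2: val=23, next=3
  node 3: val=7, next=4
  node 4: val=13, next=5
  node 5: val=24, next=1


Floyd's tortoise (slow, +1) and hare (fast, +2):
  init: slow=0, fast=0
  step 1: slow=1, fast=2
  step 2: slow=2, fast=4
  step 3: slow=3, fast=1
  step 4: slow=4, fast=3
  step 5: slow=5, fast=5
  slow == fast at node 5: cycle detected

Cycle: yes


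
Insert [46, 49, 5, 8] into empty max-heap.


Insert 46: [46]
Insert 49: [49, 46]
Insert 5: [49, 46, 5]
Insert 8: [49, 46, 5, 8]

Final heap: [49, 46, 5, 8]


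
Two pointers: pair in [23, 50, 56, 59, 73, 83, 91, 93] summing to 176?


lo=0(23)+hi=7(93)=116
lo=1(50)+hi=7(93)=143
lo=2(56)+hi=7(93)=149
lo=3(59)+hi=7(93)=152
lo=4(73)+hi=7(93)=166
lo=5(83)+hi=7(93)=176

Yes: 83+93=176


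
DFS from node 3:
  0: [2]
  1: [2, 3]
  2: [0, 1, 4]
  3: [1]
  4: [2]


Visit 3, push [1]
Visit 1, push [2]
Visit 2, push [4, 0]
Visit 0, push []
Visit 4, push []

DFS order: [3, 1, 2, 0, 4]


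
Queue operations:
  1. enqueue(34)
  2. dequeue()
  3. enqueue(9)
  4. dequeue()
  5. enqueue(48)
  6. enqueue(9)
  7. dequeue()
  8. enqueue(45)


enqueue(34) -> [34]
dequeue()->34, []
enqueue(9) -> [9]
dequeue()->9, []
enqueue(48) -> [48]
enqueue(9) -> [48, 9]
dequeue()->48, [9]
enqueue(45) -> [9, 45]

Final queue: [9, 45]


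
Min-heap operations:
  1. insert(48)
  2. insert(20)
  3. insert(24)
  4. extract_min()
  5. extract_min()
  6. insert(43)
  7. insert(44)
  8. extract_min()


insert(48) -> [48]
insert(20) -> [20, 48]
insert(24) -> [20, 48, 24]
extract_min()->20, [24, 48]
extract_min()->24, [48]
insert(43) -> [43, 48]
insert(44) -> [43, 48, 44]
extract_min()->43, [44, 48]

Final heap: [44, 48]


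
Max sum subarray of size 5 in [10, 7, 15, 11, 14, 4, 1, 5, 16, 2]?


[0:5]: 57
[1:6]: 51
[2:7]: 45
[3:8]: 35
[4:9]: 40
[5:10]: 28

Max: 57 at [0:5]


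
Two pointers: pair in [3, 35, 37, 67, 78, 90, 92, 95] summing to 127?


lo=0(3)+hi=7(95)=98
lo=1(35)+hi=7(95)=130
lo=1(35)+hi=6(92)=127

Yes: 35+92=127


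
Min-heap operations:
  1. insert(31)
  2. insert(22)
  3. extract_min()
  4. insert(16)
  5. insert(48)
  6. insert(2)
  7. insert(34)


insert(31) -> [31]
insert(22) -> [22, 31]
extract_min()->22, [31]
insert(16) -> [16, 31]
insert(48) -> [16, 31, 48]
insert(2) -> [2, 16, 48, 31]
insert(34) -> [2, 16, 48, 31, 34]

Final heap: [2, 16, 48, 31, 34]


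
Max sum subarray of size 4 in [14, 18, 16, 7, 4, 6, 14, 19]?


[0:4]: 55
[1:5]: 45
[2:6]: 33
[3:7]: 31
[4:8]: 43

Max: 55 at [0:4]


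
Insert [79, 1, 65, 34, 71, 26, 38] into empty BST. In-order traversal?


Insert 79: root
Insert 1: L from 79
Insert 65: L from 79 -> R from 1
Insert 34: L from 79 -> R from 1 -> L from 65
Insert 71: L from 79 -> R from 1 -> R from 65
Insert 26: L from 79 -> R from 1 -> L from 65 -> L from 34
Insert 38: L from 79 -> R from 1 -> L from 65 -> R from 34

In-order: [1, 26, 34, 38, 65, 71, 79]


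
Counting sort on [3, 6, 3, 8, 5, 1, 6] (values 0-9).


Input: [3, 6, 3, 8, 5, 1, 6]
Counts: [0, 1, 0, 2, 0, 1, 2, 0, 1, 0]

Sorted: [1, 3, 3, 5, 6, 6, 8]


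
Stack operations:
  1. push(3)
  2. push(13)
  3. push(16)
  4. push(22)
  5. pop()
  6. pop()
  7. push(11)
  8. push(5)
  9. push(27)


push(3) -> [3]
push(13) -> [3, 13]
push(16) -> [3, 13, 16]
push(22) -> [3, 13, 16, 22]
pop()->22, [3, 13, 16]
pop()->16, [3, 13]
push(11) -> [3, 13, 11]
push(5) -> [3, 13, 11, 5]
push(27) -> [3, 13, 11, 5, 27]

Final stack: [3, 13, 11, 5, 27]


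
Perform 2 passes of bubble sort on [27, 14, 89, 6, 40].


Initial: [27, 14, 89, 6, 40]
Pass 1: [14, 27, 6, 40, 89] (3 swaps)
Pass 2: [14, 6, 27, 40, 89] (1 swaps)

After 2 passes: [14, 6, 27, 40, 89]


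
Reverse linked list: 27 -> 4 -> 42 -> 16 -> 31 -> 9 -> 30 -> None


Step 1: curr=27, set curr.next=prev(None) | reversed so far: 27
Step 2: curr=4, set curr.next=prev(27) | reversed so far: 4 -> 27
Step 3: curr=42, set curr.next=prev(4) | reversed so far: 42 -> 4 -> 27
Step 4: curr=16, set curr.next=prev(42) | reversed so far: 16 -> 42 -> 4 -> 27
Step 5: curr=31, set curr.next=prev(16) | reversed so far: 31 -> 16 -> 42 -> 4 -> 27
Step 6: curr=9, set curr.next=prev(31) | reversed so far: 9 -> 31 -> 16 -> 42 -> 4 -> 27
Step 7: curr=30, set curr.next=prev(9) | reversed so far: 30 -> 9 -> 31 -> 16 -> 42 -> 4 -> 27

30 -> 9 -> 31 -> 16 -> 42 -> 4 -> 27 -> None


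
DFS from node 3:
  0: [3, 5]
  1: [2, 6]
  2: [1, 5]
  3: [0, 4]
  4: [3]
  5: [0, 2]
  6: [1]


Visit 3, push [4, 0]
Visit 0, push [5]
Visit 5, push [2]
Visit 2, push [1]
Visit 1, push [6]
Visit 6, push []
Visit 4, push []

DFS order: [3, 0, 5, 2, 1, 6, 4]


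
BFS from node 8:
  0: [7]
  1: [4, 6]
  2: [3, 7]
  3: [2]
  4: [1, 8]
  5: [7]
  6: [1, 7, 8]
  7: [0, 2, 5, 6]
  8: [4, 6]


Visit 8, enqueue [4, 6]
Visit 4, enqueue [1]
Visit 6, enqueue [7]
Visit 1, enqueue []
Visit 7, enqueue [0, 2, 5]
Visit 0, enqueue []
Visit 2, enqueue [3]
Visit 5, enqueue []
Visit 3, enqueue []

BFS order: [8, 4, 6, 1, 7, 0, 2, 5, 3]


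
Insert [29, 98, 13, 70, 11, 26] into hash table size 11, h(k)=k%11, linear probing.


Insert 29: h=7 -> slot 7
Insert 98: h=10 -> slot 10
Insert 13: h=2 -> slot 2
Insert 70: h=4 -> slot 4
Insert 11: h=0 -> slot 0
Insert 26: h=4, 1 probes -> slot 5

Table: [11, None, 13, None, 70, 26, None, 29, None, None, 98]


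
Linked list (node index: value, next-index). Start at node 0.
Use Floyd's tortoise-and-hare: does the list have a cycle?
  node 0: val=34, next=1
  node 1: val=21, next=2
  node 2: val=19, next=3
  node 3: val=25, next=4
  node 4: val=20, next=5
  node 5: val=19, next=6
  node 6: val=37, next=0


Floyd's tortoise (slow, +1) and hare (fast, +2):
  init: slow=0, fast=0
  step 1: slow=1, fast=2
  step 2: slow=2, fast=4
  step 3: slow=3, fast=6
  step 4: slow=4, fast=1
  step 5: slow=5, fast=3
  step 6: slow=6, fast=5
  step 7: slow=0, fast=0
  slow == fast at node 0: cycle detected

Cycle: yes


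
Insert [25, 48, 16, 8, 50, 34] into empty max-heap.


Insert 25: [25]
Insert 48: [48, 25]
Insert 16: [48, 25, 16]
Insert 8: [48, 25, 16, 8]
Insert 50: [50, 48, 16, 8, 25]
Insert 34: [50, 48, 34, 8, 25, 16]

Final heap: [50, 48, 34, 8, 25, 16]


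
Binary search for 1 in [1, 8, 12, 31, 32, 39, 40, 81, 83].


Step 1: lo=0, hi=8, mid=4, val=32
Step 2: lo=0, hi=3, mid=1, val=8
Step 3: lo=0, hi=0, mid=0, val=1

Found at index 0


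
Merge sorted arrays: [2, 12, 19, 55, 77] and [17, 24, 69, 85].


Take 2 from A
Take 12 from A
Take 17 from B
Take 19 from A
Take 24 from B
Take 55 from A
Take 69 from B
Take 77 from A

Merged: [2, 12, 17, 19, 24, 55, 69, 77, 85]


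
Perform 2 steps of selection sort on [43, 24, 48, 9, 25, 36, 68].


Initial: [43, 24, 48, 9, 25, 36, 68]
Step 1: min=9 at 3
  Swap: [9, 24, 48, 43, 25, 36, 68]
Step 2: min=24 at 1
  Swap: [9, 24, 48, 43, 25, 36, 68]

After 2 steps: [9, 24, 48, 43, 25, 36, 68]


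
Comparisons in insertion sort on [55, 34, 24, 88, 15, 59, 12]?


Algorithm: insertion sort
Input: [55, 34, 24, 88, 15, 59, 12]
Sorted: [12, 15, 24, 34, 55, 59, 88]

16


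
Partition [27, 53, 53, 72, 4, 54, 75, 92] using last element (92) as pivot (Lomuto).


Pivot: 92
  27 <= 92: advance i (no swap)
  53 <= 92: advance i (no swap)
  53 <= 92: advance i (no swap)
  72 <= 92: advance i (no swap)
  4 <= 92: advance i (no swap)
  54 <= 92: advance i (no swap)
  75 <= 92: advance i (no swap)
Place pivot at 7: [27, 53, 53, 72, 4, 54, 75, 92]

Partitioned: [27, 53, 53, 72, 4, 54, 75, 92]


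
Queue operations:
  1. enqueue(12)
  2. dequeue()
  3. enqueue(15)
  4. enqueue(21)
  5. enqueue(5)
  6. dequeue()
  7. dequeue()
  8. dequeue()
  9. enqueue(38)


enqueue(12) -> [12]
dequeue()->12, []
enqueue(15) -> [15]
enqueue(21) -> [15, 21]
enqueue(5) -> [15, 21, 5]
dequeue()->15, [21, 5]
dequeue()->21, [5]
dequeue()->5, []
enqueue(38) -> [38]

Final queue: [38]


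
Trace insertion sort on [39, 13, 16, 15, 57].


Initial: [39, 13, 16, 15, 57]
Insert 13: [13, 39, 16, 15, 57]
Insert 16: [13, 16, 39, 15, 57]
Insert 15: [13, 15, 16, 39, 57]
Insert 57: [13, 15, 16, 39, 57]

Sorted: [13, 15, 16, 39, 57]


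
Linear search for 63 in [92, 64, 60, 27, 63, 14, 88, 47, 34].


i=0: 92!=63
i=1: 64!=63
i=2: 60!=63
i=3: 27!=63
i=4: 63==63 found!

Found at 4, 5 comps


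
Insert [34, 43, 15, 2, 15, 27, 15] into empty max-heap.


Insert 34: [34]
Insert 43: [43, 34]
Insert 15: [43, 34, 15]
Insert 2: [43, 34, 15, 2]
Insert 15: [43, 34, 15, 2, 15]
Insert 27: [43, 34, 27, 2, 15, 15]
Insert 15: [43, 34, 27, 2, 15, 15, 15]

Final heap: [43, 34, 27, 2, 15, 15, 15]


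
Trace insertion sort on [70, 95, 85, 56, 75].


Initial: [70, 95, 85, 56, 75]
Insert 95: [70, 95, 85, 56, 75]
Insert 85: [70, 85, 95, 56, 75]
Insert 56: [56, 70, 85, 95, 75]
Insert 75: [56, 70, 75, 85, 95]

Sorted: [56, 70, 75, 85, 95]


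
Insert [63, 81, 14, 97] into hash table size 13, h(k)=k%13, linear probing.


Insert 63: h=11 -> slot 11
Insert 81: h=3 -> slot 3
Insert 14: h=1 -> slot 1
Insert 97: h=6 -> slot 6

Table: [None, 14, None, 81, None, None, 97, None, None, None, None, 63, None]


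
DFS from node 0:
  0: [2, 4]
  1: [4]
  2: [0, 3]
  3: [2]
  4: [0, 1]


Visit 0, push [4, 2]
Visit 2, push [3]
Visit 3, push []
Visit 4, push [1]
Visit 1, push []

DFS order: [0, 2, 3, 4, 1]


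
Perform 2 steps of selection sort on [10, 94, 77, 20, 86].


Initial: [10, 94, 77, 20, 86]
Step 1: min=10 at 0
  Swap: [10, 94, 77, 20, 86]
Step 2: min=20 at 3
  Swap: [10, 20, 77, 94, 86]

After 2 steps: [10, 20, 77, 94, 86]


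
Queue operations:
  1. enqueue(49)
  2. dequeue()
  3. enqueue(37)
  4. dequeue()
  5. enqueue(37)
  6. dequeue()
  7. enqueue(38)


enqueue(49) -> [49]
dequeue()->49, []
enqueue(37) -> [37]
dequeue()->37, []
enqueue(37) -> [37]
dequeue()->37, []
enqueue(38) -> [38]

Final queue: [38]


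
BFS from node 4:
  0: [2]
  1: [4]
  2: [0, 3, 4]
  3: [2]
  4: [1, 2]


Visit 4, enqueue [1, 2]
Visit 1, enqueue []
Visit 2, enqueue [0, 3]
Visit 0, enqueue []
Visit 3, enqueue []

BFS order: [4, 1, 2, 0, 3]


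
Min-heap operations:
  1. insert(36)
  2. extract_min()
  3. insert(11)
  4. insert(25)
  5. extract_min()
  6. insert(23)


insert(36) -> [36]
extract_min()->36, []
insert(11) -> [11]
insert(25) -> [11, 25]
extract_min()->11, [25]
insert(23) -> [23, 25]

Final heap: [23, 25]


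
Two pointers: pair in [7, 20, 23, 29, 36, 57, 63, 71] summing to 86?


lo=0(7)+hi=7(71)=78
lo=1(20)+hi=7(71)=91
lo=1(20)+hi=6(63)=83
lo=2(23)+hi=6(63)=86

Yes: 23+63=86


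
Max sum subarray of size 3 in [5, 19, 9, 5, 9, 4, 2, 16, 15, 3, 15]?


[0:3]: 33
[1:4]: 33
[2:5]: 23
[3:6]: 18
[4:7]: 15
[5:8]: 22
[6:9]: 33
[7:10]: 34
[8:11]: 33

Max: 34 at [7:10]


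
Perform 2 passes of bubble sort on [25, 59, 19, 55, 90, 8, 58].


Initial: [25, 59, 19, 55, 90, 8, 58]
Pass 1: [25, 19, 55, 59, 8, 58, 90] (4 swaps)
Pass 2: [19, 25, 55, 8, 58, 59, 90] (3 swaps)

After 2 passes: [19, 25, 55, 8, 58, 59, 90]


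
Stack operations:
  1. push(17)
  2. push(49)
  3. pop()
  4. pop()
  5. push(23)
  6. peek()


push(17) -> [17]
push(49) -> [17, 49]
pop()->49, [17]
pop()->17, []
push(23) -> [23]
peek()->23

Final stack: [23]


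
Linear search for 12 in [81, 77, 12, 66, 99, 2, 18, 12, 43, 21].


i=0: 81!=12
i=1: 77!=12
i=2: 12==12 found!

Found at 2, 3 comps


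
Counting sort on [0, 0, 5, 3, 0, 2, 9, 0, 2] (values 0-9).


Input: [0, 0, 5, 3, 0, 2, 9, 0, 2]
Counts: [4, 0, 2, 1, 0, 1, 0, 0, 0, 1]

Sorted: [0, 0, 0, 0, 2, 2, 3, 5, 9]


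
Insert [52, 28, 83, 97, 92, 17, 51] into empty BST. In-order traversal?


Insert 52: root
Insert 28: L from 52
Insert 83: R from 52
Insert 97: R from 52 -> R from 83
Insert 92: R from 52 -> R from 83 -> L from 97
Insert 17: L from 52 -> L from 28
Insert 51: L from 52 -> R from 28

In-order: [17, 28, 51, 52, 83, 92, 97]


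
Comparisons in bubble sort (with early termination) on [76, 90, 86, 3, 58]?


Algorithm: bubble sort (with early termination)
Input: [76, 90, 86, 3, 58]
Sorted: [3, 58, 76, 86, 90]

10


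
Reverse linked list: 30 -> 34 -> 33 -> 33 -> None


Step 1: curr=30, set curr.next=prev(None) | reversed so far: 30
Step 2: curr=34, set curr.next=prev(30) | reversed so far: 34 -> 30
Step 3: curr=33, set curr.next=prev(34) | reversed so far: 33 -> 34 -> 30
Step 4: curr=33, set curr.next=prev(33) | reversed so far: 33 -> 33 -> 34 -> 30

33 -> 33 -> 34 -> 30 -> None


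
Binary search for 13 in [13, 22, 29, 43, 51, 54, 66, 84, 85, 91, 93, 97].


Step 1: lo=0, hi=11, mid=5, val=54
Step 2: lo=0, hi=4, mid=2, val=29
Step 3: lo=0, hi=1, mid=0, val=13

Found at index 0


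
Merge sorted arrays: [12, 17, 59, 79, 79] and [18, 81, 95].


Take 12 from A
Take 17 from A
Take 18 from B
Take 59 from A
Take 79 from A
Take 79 from A

Merged: [12, 17, 18, 59, 79, 79, 81, 95]


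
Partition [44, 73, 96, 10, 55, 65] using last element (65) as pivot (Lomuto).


Pivot: 65
  44 <= 65: advance i (no swap)
  10 <= 65: swap -> [44, 10, 96, 73, 55, 65]
  55 <= 65: swap -> [44, 10, 55, 73, 96, 65]
Place pivot at 3: [44, 10, 55, 65, 96, 73]

Partitioned: [44, 10, 55, 65, 96, 73]


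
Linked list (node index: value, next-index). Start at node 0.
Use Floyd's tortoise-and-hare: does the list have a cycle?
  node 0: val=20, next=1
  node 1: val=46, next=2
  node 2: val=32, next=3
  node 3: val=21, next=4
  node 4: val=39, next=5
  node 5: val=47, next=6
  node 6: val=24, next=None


Floyd's tortoise (slow, +1) and hare (fast, +2):
  init: slow=0, fast=0
  step 1: slow=1, fast=2
  step 2: slow=2, fast=4
  step 3: slow=3, fast=6
  step 4: fast -> None, no cycle

Cycle: no


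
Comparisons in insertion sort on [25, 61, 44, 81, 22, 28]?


Algorithm: insertion sort
Input: [25, 61, 44, 81, 22, 28]
Sorted: [22, 25, 28, 44, 61, 81]

12


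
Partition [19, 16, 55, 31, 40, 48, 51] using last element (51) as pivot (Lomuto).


Pivot: 51
  19 <= 51: advance i (no swap)
  16 <= 51: advance i (no swap)
  31 <= 51: swap -> [19, 16, 31, 55, 40, 48, 51]
  40 <= 51: swap -> [19, 16, 31, 40, 55, 48, 51]
  48 <= 51: swap -> [19, 16, 31, 40, 48, 55, 51]
Place pivot at 5: [19, 16, 31, 40, 48, 51, 55]

Partitioned: [19, 16, 31, 40, 48, 51, 55]


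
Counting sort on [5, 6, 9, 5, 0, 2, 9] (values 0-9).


Input: [5, 6, 9, 5, 0, 2, 9]
Counts: [1, 0, 1, 0, 0, 2, 1, 0, 0, 2]

Sorted: [0, 2, 5, 5, 6, 9, 9]


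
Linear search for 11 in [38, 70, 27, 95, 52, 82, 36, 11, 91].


i=0: 38!=11
i=1: 70!=11
i=2: 27!=11
i=3: 95!=11
i=4: 52!=11
i=5: 82!=11
i=6: 36!=11
i=7: 11==11 found!

Found at 7, 8 comps


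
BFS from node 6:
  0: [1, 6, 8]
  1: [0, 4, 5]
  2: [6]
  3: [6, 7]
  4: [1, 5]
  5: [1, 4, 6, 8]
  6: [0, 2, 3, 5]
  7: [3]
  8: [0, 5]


Visit 6, enqueue [0, 2, 3, 5]
Visit 0, enqueue [1, 8]
Visit 2, enqueue []
Visit 3, enqueue [7]
Visit 5, enqueue [4]
Visit 1, enqueue []
Visit 8, enqueue []
Visit 7, enqueue []
Visit 4, enqueue []

BFS order: [6, 0, 2, 3, 5, 1, 8, 7, 4]


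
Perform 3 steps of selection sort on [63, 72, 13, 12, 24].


Initial: [63, 72, 13, 12, 24]
Step 1: min=12 at 3
  Swap: [12, 72, 13, 63, 24]
Step 2: min=13 at 2
  Swap: [12, 13, 72, 63, 24]
Step 3: min=24 at 4
  Swap: [12, 13, 24, 63, 72]

After 3 steps: [12, 13, 24, 63, 72]


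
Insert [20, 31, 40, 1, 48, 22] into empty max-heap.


Insert 20: [20]
Insert 31: [31, 20]
Insert 40: [40, 20, 31]
Insert 1: [40, 20, 31, 1]
Insert 48: [48, 40, 31, 1, 20]
Insert 22: [48, 40, 31, 1, 20, 22]

Final heap: [48, 40, 31, 1, 20, 22]


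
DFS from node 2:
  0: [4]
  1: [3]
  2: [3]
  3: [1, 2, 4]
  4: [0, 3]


Visit 2, push [3]
Visit 3, push [4, 1]
Visit 1, push []
Visit 4, push [0]
Visit 0, push []

DFS order: [2, 3, 1, 4, 0]


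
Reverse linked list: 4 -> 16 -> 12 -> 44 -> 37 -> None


Step 1: curr=4, set curr.next=prev(None) | reversed so far: 4
Step 2: curr=16, set curr.next=prev(4) | reversed so far: 16 -> 4
Step 3: curr=12, set curr.next=prev(16) | reversed so far: 12 -> 16 -> 4
Step 4: curr=44, set curr.next=prev(12) | reversed so far: 44 -> 12 -> 16 -> 4
Step 5: curr=37, set curr.next=prev(44) | reversed so far: 37 -> 44 -> 12 -> 16 -> 4

37 -> 44 -> 12 -> 16 -> 4 -> None


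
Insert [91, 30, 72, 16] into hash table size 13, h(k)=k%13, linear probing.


Insert 91: h=0 -> slot 0
Insert 30: h=4 -> slot 4
Insert 72: h=7 -> slot 7
Insert 16: h=3 -> slot 3

Table: [91, None, None, 16, 30, None, None, 72, None, None, None, None, None]


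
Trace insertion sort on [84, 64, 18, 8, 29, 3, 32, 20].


Initial: [84, 64, 18, 8, 29, 3, 32, 20]
Insert 64: [64, 84, 18, 8, 29, 3, 32, 20]
Insert 18: [18, 64, 84, 8, 29, 3, 32, 20]
Insert 8: [8, 18, 64, 84, 29, 3, 32, 20]
Insert 29: [8, 18, 29, 64, 84, 3, 32, 20]
Insert 3: [3, 8, 18, 29, 64, 84, 32, 20]
Insert 32: [3, 8, 18, 29, 32, 64, 84, 20]
Insert 20: [3, 8, 18, 20, 29, 32, 64, 84]

Sorted: [3, 8, 18, 20, 29, 32, 64, 84]


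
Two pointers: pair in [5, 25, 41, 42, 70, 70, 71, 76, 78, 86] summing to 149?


lo=0(5)+hi=9(86)=91
lo=1(25)+hi=9(86)=111
lo=2(41)+hi=9(86)=127
lo=3(42)+hi=9(86)=128
lo=4(70)+hi=9(86)=156
lo=4(70)+hi=8(78)=148
lo=5(70)+hi=8(78)=148
lo=6(71)+hi=8(78)=149

Yes: 71+78=149


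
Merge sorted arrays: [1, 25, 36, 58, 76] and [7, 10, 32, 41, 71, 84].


Take 1 from A
Take 7 from B
Take 10 from B
Take 25 from A
Take 32 from B
Take 36 from A
Take 41 from B
Take 58 from A
Take 71 from B
Take 76 from A

Merged: [1, 7, 10, 25, 32, 36, 41, 58, 71, 76, 84]


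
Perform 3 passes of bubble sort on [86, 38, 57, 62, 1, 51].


Initial: [86, 38, 57, 62, 1, 51]
Pass 1: [38, 57, 62, 1, 51, 86] (5 swaps)
Pass 2: [38, 57, 1, 51, 62, 86] (2 swaps)
Pass 3: [38, 1, 51, 57, 62, 86] (2 swaps)

After 3 passes: [38, 1, 51, 57, 62, 86]


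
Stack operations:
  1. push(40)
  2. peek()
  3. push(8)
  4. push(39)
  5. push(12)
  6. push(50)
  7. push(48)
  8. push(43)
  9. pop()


push(40) -> [40]
peek()->40
push(8) -> [40, 8]
push(39) -> [40, 8, 39]
push(12) -> [40, 8, 39, 12]
push(50) -> [40, 8, 39, 12, 50]
push(48) -> [40, 8, 39, 12, 50, 48]
push(43) -> [40, 8, 39, 12, 50, 48, 43]
pop()->43, [40, 8, 39, 12, 50, 48]

Final stack: [40, 8, 39, 12, 50, 48]
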